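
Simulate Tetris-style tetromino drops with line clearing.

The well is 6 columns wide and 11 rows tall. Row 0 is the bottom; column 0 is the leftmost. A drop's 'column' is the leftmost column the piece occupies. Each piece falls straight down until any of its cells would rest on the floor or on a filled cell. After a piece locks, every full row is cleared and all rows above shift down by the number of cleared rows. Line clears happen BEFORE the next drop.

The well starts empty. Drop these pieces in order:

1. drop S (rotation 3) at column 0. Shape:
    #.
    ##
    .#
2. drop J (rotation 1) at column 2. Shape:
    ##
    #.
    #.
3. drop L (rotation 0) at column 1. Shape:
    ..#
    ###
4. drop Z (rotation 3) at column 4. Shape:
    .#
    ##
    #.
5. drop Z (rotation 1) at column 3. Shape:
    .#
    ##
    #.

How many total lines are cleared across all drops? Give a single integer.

Drop 1: S rot3 at col 0 lands with bottom-row=0; cleared 0 line(s) (total 0); column heights now [3 2 0 0 0 0], max=3
Drop 2: J rot1 at col 2 lands with bottom-row=0; cleared 0 line(s) (total 0); column heights now [3 2 3 3 0 0], max=3
Drop 3: L rot0 at col 1 lands with bottom-row=3; cleared 0 line(s) (total 0); column heights now [3 4 4 5 0 0], max=5
Drop 4: Z rot3 at col 4 lands with bottom-row=0; cleared 0 line(s) (total 0); column heights now [3 4 4 5 2 3], max=5
Drop 5: Z rot1 at col 3 lands with bottom-row=5; cleared 0 line(s) (total 0); column heights now [3 4 4 7 8 3], max=8

Answer: 0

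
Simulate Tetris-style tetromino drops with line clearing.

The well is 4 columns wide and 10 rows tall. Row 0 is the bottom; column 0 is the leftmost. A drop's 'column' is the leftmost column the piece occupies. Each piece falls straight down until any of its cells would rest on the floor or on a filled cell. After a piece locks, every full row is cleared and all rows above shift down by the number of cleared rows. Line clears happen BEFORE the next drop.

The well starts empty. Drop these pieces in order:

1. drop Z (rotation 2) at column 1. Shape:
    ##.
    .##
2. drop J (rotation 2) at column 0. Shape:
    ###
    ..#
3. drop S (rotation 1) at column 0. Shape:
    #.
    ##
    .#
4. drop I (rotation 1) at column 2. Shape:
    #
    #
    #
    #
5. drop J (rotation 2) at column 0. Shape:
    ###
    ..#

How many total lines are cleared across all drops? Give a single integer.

Drop 1: Z rot2 at col 1 lands with bottom-row=0; cleared 0 line(s) (total 0); column heights now [0 2 2 1], max=2
Drop 2: J rot2 at col 0 lands with bottom-row=2; cleared 0 line(s) (total 0); column heights now [4 4 4 1], max=4
Drop 3: S rot1 at col 0 lands with bottom-row=4; cleared 0 line(s) (total 0); column heights now [7 6 4 1], max=7
Drop 4: I rot1 at col 2 lands with bottom-row=4; cleared 0 line(s) (total 0); column heights now [7 6 8 1], max=8
Drop 5: J rot2 at col 0 lands with bottom-row=8; cleared 0 line(s) (total 0); column heights now [10 10 10 1], max=10

Answer: 0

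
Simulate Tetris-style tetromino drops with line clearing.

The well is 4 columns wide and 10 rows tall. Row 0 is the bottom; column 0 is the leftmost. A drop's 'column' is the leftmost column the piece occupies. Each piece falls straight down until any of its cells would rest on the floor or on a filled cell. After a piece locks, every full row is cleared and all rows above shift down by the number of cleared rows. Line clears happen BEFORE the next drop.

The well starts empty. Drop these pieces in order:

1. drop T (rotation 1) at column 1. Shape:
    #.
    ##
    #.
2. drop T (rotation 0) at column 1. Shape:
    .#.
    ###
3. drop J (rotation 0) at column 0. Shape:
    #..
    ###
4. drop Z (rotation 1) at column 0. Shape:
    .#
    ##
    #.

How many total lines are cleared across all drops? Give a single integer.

Answer: 0

Derivation:
Drop 1: T rot1 at col 1 lands with bottom-row=0; cleared 0 line(s) (total 0); column heights now [0 3 2 0], max=3
Drop 2: T rot0 at col 1 lands with bottom-row=3; cleared 0 line(s) (total 0); column heights now [0 4 5 4], max=5
Drop 3: J rot0 at col 0 lands with bottom-row=5; cleared 0 line(s) (total 0); column heights now [7 6 6 4], max=7
Drop 4: Z rot1 at col 0 lands with bottom-row=7; cleared 0 line(s) (total 0); column heights now [9 10 6 4], max=10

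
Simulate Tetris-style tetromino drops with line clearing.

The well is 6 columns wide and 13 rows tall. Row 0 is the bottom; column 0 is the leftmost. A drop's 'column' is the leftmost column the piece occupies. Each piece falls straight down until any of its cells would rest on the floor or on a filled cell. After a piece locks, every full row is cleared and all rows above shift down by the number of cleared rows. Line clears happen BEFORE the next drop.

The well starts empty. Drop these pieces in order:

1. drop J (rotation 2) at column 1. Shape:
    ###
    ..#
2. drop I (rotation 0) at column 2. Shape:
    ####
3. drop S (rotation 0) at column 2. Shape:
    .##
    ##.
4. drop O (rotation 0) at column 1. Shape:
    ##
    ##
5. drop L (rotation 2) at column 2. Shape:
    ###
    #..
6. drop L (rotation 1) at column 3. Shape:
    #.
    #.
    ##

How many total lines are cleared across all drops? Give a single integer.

Answer: 0

Derivation:
Drop 1: J rot2 at col 1 lands with bottom-row=0; cleared 0 line(s) (total 0); column heights now [0 2 2 2 0 0], max=2
Drop 2: I rot0 at col 2 lands with bottom-row=2; cleared 0 line(s) (total 0); column heights now [0 2 3 3 3 3], max=3
Drop 3: S rot0 at col 2 lands with bottom-row=3; cleared 0 line(s) (total 0); column heights now [0 2 4 5 5 3], max=5
Drop 4: O rot0 at col 1 lands with bottom-row=4; cleared 0 line(s) (total 0); column heights now [0 6 6 5 5 3], max=6
Drop 5: L rot2 at col 2 lands with bottom-row=6; cleared 0 line(s) (total 0); column heights now [0 6 8 8 8 3], max=8
Drop 6: L rot1 at col 3 lands with bottom-row=8; cleared 0 line(s) (total 0); column heights now [0 6 8 11 9 3], max=11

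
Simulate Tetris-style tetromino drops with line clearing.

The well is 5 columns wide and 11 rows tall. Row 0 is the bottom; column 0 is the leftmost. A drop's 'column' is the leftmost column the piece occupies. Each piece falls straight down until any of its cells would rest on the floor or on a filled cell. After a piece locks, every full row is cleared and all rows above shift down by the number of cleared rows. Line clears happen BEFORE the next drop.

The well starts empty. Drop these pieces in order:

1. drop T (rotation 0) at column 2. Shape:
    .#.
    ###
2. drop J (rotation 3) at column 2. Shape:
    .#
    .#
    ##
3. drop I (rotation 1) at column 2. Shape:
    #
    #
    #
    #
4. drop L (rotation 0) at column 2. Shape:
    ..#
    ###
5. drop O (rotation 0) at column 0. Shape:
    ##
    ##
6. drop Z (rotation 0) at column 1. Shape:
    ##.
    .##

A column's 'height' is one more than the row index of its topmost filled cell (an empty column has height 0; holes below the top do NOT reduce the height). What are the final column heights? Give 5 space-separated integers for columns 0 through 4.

Drop 1: T rot0 at col 2 lands with bottom-row=0; cleared 0 line(s) (total 0); column heights now [0 0 1 2 1], max=2
Drop 2: J rot3 at col 2 lands with bottom-row=2; cleared 0 line(s) (total 0); column heights now [0 0 3 5 1], max=5
Drop 3: I rot1 at col 2 lands with bottom-row=3; cleared 0 line(s) (total 0); column heights now [0 0 7 5 1], max=7
Drop 4: L rot0 at col 2 lands with bottom-row=7; cleared 0 line(s) (total 0); column heights now [0 0 8 8 9], max=9
Drop 5: O rot0 at col 0 lands with bottom-row=0; cleared 1 line(s) (total 1); column heights now [1 1 7 7 8], max=8
Drop 6: Z rot0 at col 1 lands with bottom-row=7; cleared 0 line(s) (total 1); column heights now [1 9 9 8 8], max=9

Answer: 1 9 9 8 8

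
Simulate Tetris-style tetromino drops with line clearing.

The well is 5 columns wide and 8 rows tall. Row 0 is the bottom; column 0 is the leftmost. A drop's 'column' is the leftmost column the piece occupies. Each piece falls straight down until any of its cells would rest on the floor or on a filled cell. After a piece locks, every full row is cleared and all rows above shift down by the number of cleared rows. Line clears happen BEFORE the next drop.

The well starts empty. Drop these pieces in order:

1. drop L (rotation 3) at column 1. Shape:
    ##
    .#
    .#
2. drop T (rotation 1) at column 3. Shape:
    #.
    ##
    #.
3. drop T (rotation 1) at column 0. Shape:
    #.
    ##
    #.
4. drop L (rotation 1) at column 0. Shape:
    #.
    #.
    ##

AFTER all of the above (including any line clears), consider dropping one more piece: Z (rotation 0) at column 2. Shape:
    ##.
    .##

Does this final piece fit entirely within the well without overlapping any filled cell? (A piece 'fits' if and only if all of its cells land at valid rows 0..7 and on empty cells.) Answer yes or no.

Drop 1: L rot3 at col 1 lands with bottom-row=0; cleared 0 line(s) (total 0); column heights now [0 3 3 0 0], max=3
Drop 2: T rot1 at col 3 lands with bottom-row=0; cleared 0 line(s) (total 0); column heights now [0 3 3 3 2], max=3
Drop 3: T rot1 at col 0 lands with bottom-row=2; cleared 0 line(s) (total 0); column heights now [5 4 3 3 2], max=5
Drop 4: L rot1 at col 0 lands with bottom-row=5; cleared 0 line(s) (total 0); column heights now [8 6 3 3 2], max=8
Test piece Z rot0 at col 2 (width 3): heights before test = [8 6 3 3 2]; fits = True

Answer: yes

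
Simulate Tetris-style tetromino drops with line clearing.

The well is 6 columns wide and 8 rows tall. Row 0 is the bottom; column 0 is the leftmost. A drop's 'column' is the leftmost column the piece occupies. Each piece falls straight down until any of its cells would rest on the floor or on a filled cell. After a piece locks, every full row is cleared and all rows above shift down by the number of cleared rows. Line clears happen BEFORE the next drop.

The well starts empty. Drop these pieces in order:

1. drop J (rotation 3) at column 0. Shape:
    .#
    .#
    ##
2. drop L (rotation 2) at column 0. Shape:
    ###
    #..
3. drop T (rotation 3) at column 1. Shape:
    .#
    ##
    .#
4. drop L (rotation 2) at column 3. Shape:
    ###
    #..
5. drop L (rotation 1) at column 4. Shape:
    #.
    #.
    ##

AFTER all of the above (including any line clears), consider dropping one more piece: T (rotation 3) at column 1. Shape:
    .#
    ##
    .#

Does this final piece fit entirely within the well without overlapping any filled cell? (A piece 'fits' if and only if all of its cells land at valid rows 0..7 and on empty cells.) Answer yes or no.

Drop 1: J rot3 at col 0 lands with bottom-row=0; cleared 0 line(s) (total 0); column heights now [1 3 0 0 0 0], max=3
Drop 2: L rot2 at col 0 lands with bottom-row=2; cleared 0 line(s) (total 0); column heights now [4 4 4 0 0 0], max=4
Drop 3: T rot3 at col 1 lands with bottom-row=4; cleared 0 line(s) (total 0); column heights now [4 6 7 0 0 0], max=7
Drop 4: L rot2 at col 3 lands with bottom-row=0; cleared 0 line(s) (total 0); column heights now [4 6 7 2 2 2], max=7
Drop 5: L rot1 at col 4 lands with bottom-row=2; cleared 0 line(s) (total 0); column heights now [4 6 7 2 5 3], max=7
Test piece T rot3 at col 1 (width 2): heights before test = [4 6 7 2 5 3]; fits = False

Answer: no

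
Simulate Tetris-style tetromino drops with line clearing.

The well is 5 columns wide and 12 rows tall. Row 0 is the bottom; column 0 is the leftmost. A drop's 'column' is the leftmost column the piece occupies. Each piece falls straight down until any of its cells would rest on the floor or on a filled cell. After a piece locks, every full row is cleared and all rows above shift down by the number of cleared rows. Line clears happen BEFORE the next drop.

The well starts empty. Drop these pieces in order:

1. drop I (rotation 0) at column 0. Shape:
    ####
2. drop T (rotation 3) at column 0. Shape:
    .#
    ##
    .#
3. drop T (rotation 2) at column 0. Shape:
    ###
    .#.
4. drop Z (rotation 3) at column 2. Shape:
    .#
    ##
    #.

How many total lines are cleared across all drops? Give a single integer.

Answer: 0

Derivation:
Drop 1: I rot0 at col 0 lands with bottom-row=0; cleared 0 line(s) (total 0); column heights now [1 1 1 1 0], max=1
Drop 2: T rot3 at col 0 lands with bottom-row=1; cleared 0 line(s) (total 0); column heights now [3 4 1 1 0], max=4
Drop 3: T rot2 at col 0 lands with bottom-row=4; cleared 0 line(s) (total 0); column heights now [6 6 6 1 0], max=6
Drop 4: Z rot3 at col 2 lands with bottom-row=6; cleared 0 line(s) (total 0); column heights now [6 6 8 9 0], max=9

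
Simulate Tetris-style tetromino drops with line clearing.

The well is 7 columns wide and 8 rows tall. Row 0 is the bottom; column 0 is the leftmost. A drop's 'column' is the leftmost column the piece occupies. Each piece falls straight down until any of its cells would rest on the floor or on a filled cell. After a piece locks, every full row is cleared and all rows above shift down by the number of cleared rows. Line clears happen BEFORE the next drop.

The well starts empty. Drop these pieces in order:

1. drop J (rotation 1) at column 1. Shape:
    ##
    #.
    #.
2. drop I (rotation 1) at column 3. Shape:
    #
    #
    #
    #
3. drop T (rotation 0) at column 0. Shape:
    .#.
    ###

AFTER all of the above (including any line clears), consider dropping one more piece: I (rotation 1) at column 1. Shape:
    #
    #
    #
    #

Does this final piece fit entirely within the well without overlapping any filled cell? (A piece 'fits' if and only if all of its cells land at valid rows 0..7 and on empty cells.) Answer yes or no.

Answer: no

Derivation:
Drop 1: J rot1 at col 1 lands with bottom-row=0; cleared 0 line(s) (total 0); column heights now [0 3 3 0 0 0 0], max=3
Drop 2: I rot1 at col 3 lands with bottom-row=0; cleared 0 line(s) (total 0); column heights now [0 3 3 4 0 0 0], max=4
Drop 3: T rot0 at col 0 lands with bottom-row=3; cleared 0 line(s) (total 0); column heights now [4 5 4 4 0 0 0], max=5
Test piece I rot1 at col 1 (width 1): heights before test = [4 5 4 4 0 0 0]; fits = False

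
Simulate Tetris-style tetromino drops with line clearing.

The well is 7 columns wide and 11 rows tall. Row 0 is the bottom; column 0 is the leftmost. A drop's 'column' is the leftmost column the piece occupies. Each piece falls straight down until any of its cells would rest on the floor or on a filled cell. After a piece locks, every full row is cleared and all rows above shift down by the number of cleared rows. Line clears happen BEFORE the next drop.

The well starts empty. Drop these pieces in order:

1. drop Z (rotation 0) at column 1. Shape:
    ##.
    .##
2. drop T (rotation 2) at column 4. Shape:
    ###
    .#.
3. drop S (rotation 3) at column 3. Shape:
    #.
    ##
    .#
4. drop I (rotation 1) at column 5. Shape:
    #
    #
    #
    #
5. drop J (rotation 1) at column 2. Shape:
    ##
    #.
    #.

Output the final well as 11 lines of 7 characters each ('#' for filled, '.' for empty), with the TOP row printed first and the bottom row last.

Drop 1: Z rot0 at col 1 lands with bottom-row=0; cleared 0 line(s) (total 0); column heights now [0 2 2 1 0 0 0], max=2
Drop 2: T rot2 at col 4 lands with bottom-row=0; cleared 0 line(s) (total 0); column heights now [0 2 2 1 2 2 2], max=2
Drop 3: S rot3 at col 3 lands with bottom-row=2; cleared 0 line(s) (total 0); column heights now [0 2 2 5 4 2 2], max=5
Drop 4: I rot1 at col 5 lands with bottom-row=2; cleared 0 line(s) (total 0); column heights now [0 2 2 5 4 6 2], max=6
Drop 5: J rot1 at col 2 lands with bottom-row=3; cleared 0 line(s) (total 0); column heights now [0 2 6 6 4 6 2], max=6

Answer: .......
.......
.......
.......
.......
..##.#.
..##.#.
..####.
....##.
.##.###
..##.#.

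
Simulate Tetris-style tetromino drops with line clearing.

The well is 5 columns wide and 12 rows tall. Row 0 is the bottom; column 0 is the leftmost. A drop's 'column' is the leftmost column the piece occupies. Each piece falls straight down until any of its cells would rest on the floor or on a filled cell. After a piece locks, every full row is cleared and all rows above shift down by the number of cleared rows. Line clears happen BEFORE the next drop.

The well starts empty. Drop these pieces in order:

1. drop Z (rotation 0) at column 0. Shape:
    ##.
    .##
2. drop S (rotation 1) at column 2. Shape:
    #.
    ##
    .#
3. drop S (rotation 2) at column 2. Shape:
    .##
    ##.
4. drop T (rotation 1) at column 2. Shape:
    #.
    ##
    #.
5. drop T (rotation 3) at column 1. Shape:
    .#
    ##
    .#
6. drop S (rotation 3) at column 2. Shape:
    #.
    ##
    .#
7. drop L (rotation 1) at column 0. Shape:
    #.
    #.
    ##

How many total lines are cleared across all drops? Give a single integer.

Drop 1: Z rot0 at col 0 lands with bottom-row=0; cleared 0 line(s) (total 0); column heights now [2 2 1 0 0], max=2
Drop 2: S rot1 at col 2 lands with bottom-row=0; cleared 0 line(s) (total 0); column heights now [2 2 3 2 0], max=3
Drop 3: S rot2 at col 2 lands with bottom-row=3; cleared 0 line(s) (total 0); column heights now [2 2 4 5 5], max=5
Drop 4: T rot1 at col 2 lands with bottom-row=4; cleared 0 line(s) (total 0); column heights now [2 2 7 6 5], max=7
Drop 5: T rot3 at col 1 lands with bottom-row=7; cleared 0 line(s) (total 0); column heights now [2 9 10 6 5], max=10
Drop 6: S rot3 at col 2 lands with bottom-row=9; cleared 0 line(s) (total 0); column heights now [2 9 12 11 5], max=12
Drop 7: L rot1 at col 0 lands with bottom-row=9; cleared 0 line(s) (total 0); column heights now [12 10 12 11 5], max=12

Answer: 0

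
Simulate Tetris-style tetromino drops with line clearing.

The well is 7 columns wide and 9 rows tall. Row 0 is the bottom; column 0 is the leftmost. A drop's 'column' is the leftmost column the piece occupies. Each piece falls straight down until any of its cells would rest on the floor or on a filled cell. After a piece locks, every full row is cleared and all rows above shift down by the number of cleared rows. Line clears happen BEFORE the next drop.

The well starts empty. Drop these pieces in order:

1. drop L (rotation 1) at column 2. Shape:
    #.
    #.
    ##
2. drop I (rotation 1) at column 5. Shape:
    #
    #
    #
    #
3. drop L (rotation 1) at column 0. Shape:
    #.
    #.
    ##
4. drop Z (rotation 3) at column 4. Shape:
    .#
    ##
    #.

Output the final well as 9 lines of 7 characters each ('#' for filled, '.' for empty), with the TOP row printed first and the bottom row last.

Answer: .......
.......
.......
.....#.
....##.
....##.
#.#..#.
#.#..#.
####.#.

Derivation:
Drop 1: L rot1 at col 2 lands with bottom-row=0; cleared 0 line(s) (total 0); column heights now [0 0 3 1 0 0 0], max=3
Drop 2: I rot1 at col 5 lands with bottom-row=0; cleared 0 line(s) (total 0); column heights now [0 0 3 1 0 4 0], max=4
Drop 3: L rot1 at col 0 lands with bottom-row=0; cleared 0 line(s) (total 0); column heights now [3 1 3 1 0 4 0], max=4
Drop 4: Z rot3 at col 4 lands with bottom-row=3; cleared 0 line(s) (total 0); column heights now [3 1 3 1 5 6 0], max=6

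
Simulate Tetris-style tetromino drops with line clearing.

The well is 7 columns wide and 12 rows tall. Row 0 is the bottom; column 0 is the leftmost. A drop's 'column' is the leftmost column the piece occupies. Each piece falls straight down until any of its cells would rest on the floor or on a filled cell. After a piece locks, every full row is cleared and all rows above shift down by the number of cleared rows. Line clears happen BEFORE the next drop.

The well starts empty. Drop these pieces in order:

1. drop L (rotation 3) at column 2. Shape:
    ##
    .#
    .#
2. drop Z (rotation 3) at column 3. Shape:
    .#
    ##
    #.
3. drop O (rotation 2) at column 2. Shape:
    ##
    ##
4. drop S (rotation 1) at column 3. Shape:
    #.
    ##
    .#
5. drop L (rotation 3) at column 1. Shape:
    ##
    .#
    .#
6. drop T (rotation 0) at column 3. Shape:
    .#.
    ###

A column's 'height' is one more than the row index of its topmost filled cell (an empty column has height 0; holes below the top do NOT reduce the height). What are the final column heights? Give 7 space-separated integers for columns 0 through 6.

Drop 1: L rot3 at col 2 lands with bottom-row=0; cleared 0 line(s) (total 0); column heights now [0 0 3 3 0 0 0], max=3
Drop 2: Z rot3 at col 3 lands with bottom-row=3; cleared 0 line(s) (total 0); column heights now [0 0 3 5 6 0 0], max=6
Drop 3: O rot2 at col 2 lands with bottom-row=5; cleared 0 line(s) (total 0); column heights now [0 0 7 7 6 0 0], max=7
Drop 4: S rot1 at col 3 lands with bottom-row=6; cleared 0 line(s) (total 0); column heights now [0 0 7 9 8 0 0], max=9
Drop 5: L rot3 at col 1 lands with bottom-row=7; cleared 0 line(s) (total 0); column heights now [0 10 10 9 8 0 0], max=10
Drop 6: T rot0 at col 3 lands with bottom-row=9; cleared 0 line(s) (total 0); column heights now [0 10 10 10 11 10 0], max=11

Answer: 0 10 10 10 11 10 0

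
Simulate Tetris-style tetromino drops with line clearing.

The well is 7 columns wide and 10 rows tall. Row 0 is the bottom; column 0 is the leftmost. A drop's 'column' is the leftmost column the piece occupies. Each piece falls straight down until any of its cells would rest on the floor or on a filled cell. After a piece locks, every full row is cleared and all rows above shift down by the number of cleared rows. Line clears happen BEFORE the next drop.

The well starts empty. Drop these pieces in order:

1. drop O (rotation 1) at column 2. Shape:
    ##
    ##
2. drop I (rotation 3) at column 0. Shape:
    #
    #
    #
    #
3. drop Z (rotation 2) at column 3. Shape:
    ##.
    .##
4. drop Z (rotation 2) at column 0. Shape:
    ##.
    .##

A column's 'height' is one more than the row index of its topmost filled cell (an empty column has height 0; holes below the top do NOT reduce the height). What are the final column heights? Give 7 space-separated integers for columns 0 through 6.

Drop 1: O rot1 at col 2 lands with bottom-row=0; cleared 0 line(s) (total 0); column heights now [0 0 2 2 0 0 0], max=2
Drop 2: I rot3 at col 0 lands with bottom-row=0; cleared 0 line(s) (total 0); column heights now [4 0 2 2 0 0 0], max=4
Drop 3: Z rot2 at col 3 lands with bottom-row=1; cleared 0 line(s) (total 0); column heights now [4 0 2 3 3 2 0], max=4
Drop 4: Z rot2 at col 0 lands with bottom-row=3; cleared 0 line(s) (total 0); column heights now [5 5 4 3 3 2 0], max=5

Answer: 5 5 4 3 3 2 0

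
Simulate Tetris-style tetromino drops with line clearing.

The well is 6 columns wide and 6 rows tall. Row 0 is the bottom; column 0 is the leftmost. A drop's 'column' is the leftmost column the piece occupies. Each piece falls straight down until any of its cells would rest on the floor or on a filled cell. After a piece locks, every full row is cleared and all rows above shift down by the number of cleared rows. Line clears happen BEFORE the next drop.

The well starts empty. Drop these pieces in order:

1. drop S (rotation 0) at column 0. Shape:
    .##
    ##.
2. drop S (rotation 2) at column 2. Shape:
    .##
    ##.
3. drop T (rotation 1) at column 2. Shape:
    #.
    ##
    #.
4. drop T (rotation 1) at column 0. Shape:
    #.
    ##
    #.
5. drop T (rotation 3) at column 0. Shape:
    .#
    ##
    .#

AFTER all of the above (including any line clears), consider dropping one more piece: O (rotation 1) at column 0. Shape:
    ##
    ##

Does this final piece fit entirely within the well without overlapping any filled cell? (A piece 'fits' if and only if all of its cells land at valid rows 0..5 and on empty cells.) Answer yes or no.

Answer: no

Derivation:
Drop 1: S rot0 at col 0 lands with bottom-row=0; cleared 0 line(s) (total 0); column heights now [1 2 2 0 0 0], max=2
Drop 2: S rot2 at col 2 lands with bottom-row=2; cleared 0 line(s) (total 0); column heights now [1 2 3 4 4 0], max=4
Drop 3: T rot1 at col 2 lands with bottom-row=3; cleared 0 line(s) (total 0); column heights now [1 2 6 5 4 0], max=6
Drop 4: T rot1 at col 0 lands with bottom-row=1; cleared 0 line(s) (total 0); column heights now [4 3 6 5 4 0], max=6
Drop 5: T rot3 at col 0 lands with bottom-row=3; cleared 0 line(s) (total 0); column heights now [5 6 6 5 4 0], max=6
Test piece O rot1 at col 0 (width 2): heights before test = [5 6 6 5 4 0]; fits = False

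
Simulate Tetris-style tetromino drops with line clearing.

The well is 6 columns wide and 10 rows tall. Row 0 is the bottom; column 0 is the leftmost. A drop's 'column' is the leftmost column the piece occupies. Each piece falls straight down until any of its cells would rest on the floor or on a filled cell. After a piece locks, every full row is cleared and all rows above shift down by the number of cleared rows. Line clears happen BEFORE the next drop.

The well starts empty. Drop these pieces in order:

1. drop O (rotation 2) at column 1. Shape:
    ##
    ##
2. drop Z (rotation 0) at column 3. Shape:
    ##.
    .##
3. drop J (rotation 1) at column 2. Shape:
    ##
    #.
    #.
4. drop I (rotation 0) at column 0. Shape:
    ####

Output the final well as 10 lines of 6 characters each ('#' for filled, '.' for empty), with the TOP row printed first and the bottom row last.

Drop 1: O rot2 at col 1 lands with bottom-row=0; cleared 0 line(s) (total 0); column heights now [0 2 2 0 0 0], max=2
Drop 2: Z rot0 at col 3 lands with bottom-row=0; cleared 0 line(s) (total 0); column heights now [0 2 2 2 2 1], max=2
Drop 3: J rot1 at col 2 lands with bottom-row=2; cleared 0 line(s) (total 0); column heights now [0 2 5 5 2 1], max=5
Drop 4: I rot0 at col 0 lands with bottom-row=5; cleared 0 line(s) (total 0); column heights now [6 6 6 6 2 1], max=6

Answer: ......
......
......
......
####..
..##..
..#...
..#...
.####.
.##.##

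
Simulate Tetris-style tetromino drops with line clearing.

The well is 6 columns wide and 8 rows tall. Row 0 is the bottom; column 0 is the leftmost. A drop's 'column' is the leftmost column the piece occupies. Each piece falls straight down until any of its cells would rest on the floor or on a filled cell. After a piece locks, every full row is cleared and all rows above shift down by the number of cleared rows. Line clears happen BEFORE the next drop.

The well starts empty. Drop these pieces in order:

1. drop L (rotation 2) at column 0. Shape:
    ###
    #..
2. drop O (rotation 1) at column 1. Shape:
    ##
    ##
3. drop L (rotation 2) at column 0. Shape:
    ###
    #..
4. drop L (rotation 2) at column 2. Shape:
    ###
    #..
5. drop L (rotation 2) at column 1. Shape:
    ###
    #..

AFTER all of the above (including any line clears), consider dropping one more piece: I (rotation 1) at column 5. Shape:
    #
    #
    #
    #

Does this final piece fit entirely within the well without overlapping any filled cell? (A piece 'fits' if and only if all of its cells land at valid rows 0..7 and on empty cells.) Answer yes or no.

Answer: yes

Derivation:
Drop 1: L rot2 at col 0 lands with bottom-row=0; cleared 0 line(s) (total 0); column heights now [2 2 2 0 0 0], max=2
Drop 2: O rot1 at col 1 lands with bottom-row=2; cleared 0 line(s) (total 0); column heights now [2 4 4 0 0 0], max=4
Drop 3: L rot2 at col 0 lands with bottom-row=3; cleared 0 line(s) (total 0); column heights now [5 5 5 0 0 0], max=5
Drop 4: L rot2 at col 2 lands with bottom-row=5; cleared 0 line(s) (total 0); column heights now [5 5 7 7 7 0], max=7
Drop 5: L rot2 at col 1 lands with bottom-row=6; cleared 0 line(s) (total 0); column heights now [5 8 8 8 7 0], max=8
Test piece I rot1 at col 5 (width 1): heights before test = [5 8 8 8 7 0]; fits = True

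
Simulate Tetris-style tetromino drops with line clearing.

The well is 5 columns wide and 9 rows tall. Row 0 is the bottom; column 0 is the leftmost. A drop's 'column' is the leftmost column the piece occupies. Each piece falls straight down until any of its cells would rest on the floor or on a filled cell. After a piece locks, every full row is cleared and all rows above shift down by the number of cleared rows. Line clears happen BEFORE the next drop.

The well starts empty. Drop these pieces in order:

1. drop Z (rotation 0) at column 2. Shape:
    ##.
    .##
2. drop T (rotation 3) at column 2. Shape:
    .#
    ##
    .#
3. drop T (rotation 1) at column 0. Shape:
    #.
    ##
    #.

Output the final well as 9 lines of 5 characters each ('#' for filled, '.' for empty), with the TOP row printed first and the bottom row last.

Answer: .....
.....
.....
.....
...#.
..##.
#..#.
####.
#..##

Derivation:
Drop 1: Z rot0 at col 2 lands with bottom-row=0; cleared 0 line(s) (total 0); column heights now [0 0 2 2 1], max=2
Drop 2: T rot3 at col 2 lands with bottom-row=2; cleared 0 line(s) (total 0); column heights now [0 0 4 5 1], max=5
Drop 3: T rot1 at col 0 lands with bottom-row=0; cleared 0 line(s) (total 0); column heights now [3 2 4 5 1], max=5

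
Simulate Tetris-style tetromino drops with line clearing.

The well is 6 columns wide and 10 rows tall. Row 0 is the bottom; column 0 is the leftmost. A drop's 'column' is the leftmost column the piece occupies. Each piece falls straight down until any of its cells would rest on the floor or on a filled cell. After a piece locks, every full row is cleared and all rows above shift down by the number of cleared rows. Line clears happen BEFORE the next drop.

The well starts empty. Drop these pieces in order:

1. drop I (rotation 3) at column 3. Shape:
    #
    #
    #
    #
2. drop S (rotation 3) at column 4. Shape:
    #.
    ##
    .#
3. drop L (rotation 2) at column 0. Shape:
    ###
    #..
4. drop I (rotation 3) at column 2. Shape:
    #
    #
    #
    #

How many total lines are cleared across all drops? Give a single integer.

Drop 1: I rot3 at col 3 lands with bottom-row=0; cleared 0 line(s) (total 0); column heights now [0 0 0 4 0 0], max=4
Drop 2: S rot3 at col 4 lands with bottom-row=0; cleared 0 line(s) (total 0); column heights now [0 0 0 4 3 2], max=4
Drop 3: L rot2 at col 0 lands with bottom-row=0; cleared 1 line(s) (total 1); column heights now [1 0 0 3 2 1], max=3
Drop 4: I rot3 at col 2 lands with bottom-row=0; cleared 0 line(s) (total 1); column heights now [1 0 4 3 2 1], max=4

Answer: 1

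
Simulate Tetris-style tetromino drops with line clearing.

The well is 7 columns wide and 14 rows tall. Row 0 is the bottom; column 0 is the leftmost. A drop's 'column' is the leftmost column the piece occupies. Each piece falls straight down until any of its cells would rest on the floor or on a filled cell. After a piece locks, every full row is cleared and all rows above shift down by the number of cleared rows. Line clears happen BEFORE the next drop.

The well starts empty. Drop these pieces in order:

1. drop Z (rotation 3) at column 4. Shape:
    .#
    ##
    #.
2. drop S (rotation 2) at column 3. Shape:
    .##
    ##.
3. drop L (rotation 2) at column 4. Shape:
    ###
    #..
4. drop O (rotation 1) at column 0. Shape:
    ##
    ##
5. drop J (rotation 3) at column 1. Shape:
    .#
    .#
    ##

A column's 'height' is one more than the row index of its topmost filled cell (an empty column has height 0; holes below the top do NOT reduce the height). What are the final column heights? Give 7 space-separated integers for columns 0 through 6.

Answer: 2 3 5 3 6 6 6

Derivation:
Drop 1: Z rot3 at col 4 lands with bottom-row=0; cleared 0 line(s) (total 0); column heights now [0 0 0 0 2 3 0], max=3
Drop 2: S rot2 at col 3 lands with bottom-row=2; cleared 0 line(s) (total 0); column heights now [0 0 0 3 4 4 0], max=4
Drop 3: L rot2 at col 4 lands with bottom-row=4; cleared 0 line(s) (total 0); column heights now [0 0 0 3 6 6 6], max=6
Drop 4: O rot1 at col 0 lands with bottom-row=0; cleared 0 line(s) (total 0); column heights now [2 2 0 3 6 6 6], max=6
Drop 5: J rot3 at col 1 lands with bottom-row=2; cleared 0 line(s) (total 0); column heights now [2 3 5 3 6 6 6], max=6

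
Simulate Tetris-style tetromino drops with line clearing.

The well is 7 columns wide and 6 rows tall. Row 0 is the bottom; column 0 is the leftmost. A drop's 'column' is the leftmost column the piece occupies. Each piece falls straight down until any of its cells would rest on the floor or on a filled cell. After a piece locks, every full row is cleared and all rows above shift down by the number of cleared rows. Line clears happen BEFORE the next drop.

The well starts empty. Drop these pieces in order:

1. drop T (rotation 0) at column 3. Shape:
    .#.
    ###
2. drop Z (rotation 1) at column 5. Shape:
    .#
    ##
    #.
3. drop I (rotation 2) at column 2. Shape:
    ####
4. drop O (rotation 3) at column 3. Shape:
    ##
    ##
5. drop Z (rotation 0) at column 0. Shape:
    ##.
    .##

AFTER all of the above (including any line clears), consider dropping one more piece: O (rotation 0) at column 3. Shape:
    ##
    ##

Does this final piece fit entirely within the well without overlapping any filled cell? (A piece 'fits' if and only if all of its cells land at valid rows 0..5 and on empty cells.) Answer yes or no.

Drop 1: T rot0 at col 3 lands with bottom-row=0; cleared 0 line(s) (total 0); column heights now [0 0 0 1 2 1 0], max=2
Drop 2: Z rot1 at col 5 lands with bottom-row=1; cleared 0 line(s) (total 0); column heights now [0 0 0 1 2 3 4], max=4
Drop 3: I rot2 at col 2 lands with bottom-row=3; cleared 0 line(s) (total 0); column heights now [0 0 4 4 4 4 4], max=4
Drop 4: O rot3 at col 3 lands with bottom-row=4; cleared 0 line(s) (total 0); column heights now [0 0 4 6 6 4 4], max=6
Drop 5: Z rot0 at col 0 lands with bottom-row=4; cleared 0 line(s) (total 0); column heights now [6 6 5 6 6 4 4], max=6
Test piece O rot0 at col 3 (width 2): heights before test = [6 6 5 6 6 4 4]; fits = False

Answer: no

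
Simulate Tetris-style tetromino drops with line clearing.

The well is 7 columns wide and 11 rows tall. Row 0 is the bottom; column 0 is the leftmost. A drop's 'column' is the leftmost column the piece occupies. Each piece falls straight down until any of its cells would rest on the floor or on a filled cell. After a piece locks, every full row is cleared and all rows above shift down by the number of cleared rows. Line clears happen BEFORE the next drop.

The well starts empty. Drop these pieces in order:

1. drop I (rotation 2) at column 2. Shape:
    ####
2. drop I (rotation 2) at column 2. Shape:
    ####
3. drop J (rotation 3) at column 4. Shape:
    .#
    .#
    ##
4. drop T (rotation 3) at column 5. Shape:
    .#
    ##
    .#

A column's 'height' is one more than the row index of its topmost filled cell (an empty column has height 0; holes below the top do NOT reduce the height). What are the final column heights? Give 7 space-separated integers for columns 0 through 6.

Answer: 0 0 2 2 3 6 7

Derivation:
Drop 1: I rot2 at col 2 lands with bottom-row=0; cleared 0 line(s) (total 0); column heights now [0 0 1 1 1 1 0], max=1
Drop 2: I rot2 at col 2 lands with bottom-row=1; cleared 0 line(s) (total 0); column heights now [0 0 2 2 2 2 0], max=2
Drop 3: J rot3 at col 4 lands with bottom-row=2; cleared 0 line(s) (total 0); column heights now [0 0 2 2 3 5 0], max=5
Drop 4: T rot3 at col 5 lands with bottom-row=4; cleared 0 line(s) (total 0); column heights now [0 0 2 2 3 6 7], max=7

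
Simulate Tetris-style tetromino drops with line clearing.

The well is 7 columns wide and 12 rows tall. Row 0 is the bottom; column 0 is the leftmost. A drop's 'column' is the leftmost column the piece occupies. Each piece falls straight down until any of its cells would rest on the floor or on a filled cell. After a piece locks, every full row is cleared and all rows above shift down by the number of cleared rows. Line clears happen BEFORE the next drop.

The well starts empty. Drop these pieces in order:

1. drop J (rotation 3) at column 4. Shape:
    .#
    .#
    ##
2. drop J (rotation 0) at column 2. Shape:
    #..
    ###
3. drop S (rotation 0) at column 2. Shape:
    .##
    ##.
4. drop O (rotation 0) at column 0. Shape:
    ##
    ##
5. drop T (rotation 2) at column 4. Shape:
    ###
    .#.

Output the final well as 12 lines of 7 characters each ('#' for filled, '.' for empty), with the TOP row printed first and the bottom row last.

Drop 1: J rot3 at col 4 lands with bottom-row=0; cleared 0 line(s) (total 0); column heights now [0 0 0 0 1 3 0], max=3
Drop 2: J rot0 at col 2 lands with bottom-row=1; cleared 0 line(s) (total 0); column heights now [0 0 3 2 2 3 0], max=3
Drop 3: S rot0 at col 2 lands with bottom-row=3; cleared 0 line(s) (total 0); column heights now [0 0 4 5 5 3 0], max=5
Drop 4: O rot0 at col 0 lands with bottom-row=0; cleared 0 line(s) (total 0); column heights now [2 2 4 5 5 3 0], max=5
Drop 5: T rot2 at col 4 lands with bottom-row=4; cleared 0 line(s) (total 0); column heights now [2 2 4 5 6 6 6], max=6

Answer: .......
.......
.......
.......
.......
.......
....###
...###.
..##...
..#..#.
######.
##..##.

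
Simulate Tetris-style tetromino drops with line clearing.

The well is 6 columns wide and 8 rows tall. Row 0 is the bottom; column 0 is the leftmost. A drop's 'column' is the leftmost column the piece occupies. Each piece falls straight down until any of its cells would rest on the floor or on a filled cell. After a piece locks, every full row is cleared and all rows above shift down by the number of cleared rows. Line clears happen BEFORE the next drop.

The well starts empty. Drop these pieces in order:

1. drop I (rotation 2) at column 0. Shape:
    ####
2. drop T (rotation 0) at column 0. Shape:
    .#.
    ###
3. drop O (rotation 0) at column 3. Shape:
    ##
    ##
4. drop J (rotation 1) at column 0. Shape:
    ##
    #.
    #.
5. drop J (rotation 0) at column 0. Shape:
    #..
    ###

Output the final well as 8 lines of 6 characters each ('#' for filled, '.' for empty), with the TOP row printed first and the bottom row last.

Drop 1: I rot2 at col 0 lands with bottom-row=0; cleared 0 line(s) (total 0); column heights now [1 1 1 1 0 0], max=1
Drop 2: T rot0 at col 0 lands with bottom-row=1; cleared 0 line(s) (total 0); column heights now [2 3 2 1 0 0], max=3
Drop 3: O rot0 at col 3 lands with bottom-row=1; cleared 0 line(s) (total 0); column heights now [2 3 2 3 3 0], max=3
Drop 4: J rot1 at col 0 lands with bottom-row=2; cleared 0 line(s) (total 0); column heights now [5 5 2 3 3 0], max=5
Drop 5: J rot0 at col 0 lands with bottom-row=5; cleared 0 line(s) (total 0); column heights now [7 6 6 3 3 0], max=7

Answer: ......
#.....
###...
##....
#.....
##.##.
#####.
####..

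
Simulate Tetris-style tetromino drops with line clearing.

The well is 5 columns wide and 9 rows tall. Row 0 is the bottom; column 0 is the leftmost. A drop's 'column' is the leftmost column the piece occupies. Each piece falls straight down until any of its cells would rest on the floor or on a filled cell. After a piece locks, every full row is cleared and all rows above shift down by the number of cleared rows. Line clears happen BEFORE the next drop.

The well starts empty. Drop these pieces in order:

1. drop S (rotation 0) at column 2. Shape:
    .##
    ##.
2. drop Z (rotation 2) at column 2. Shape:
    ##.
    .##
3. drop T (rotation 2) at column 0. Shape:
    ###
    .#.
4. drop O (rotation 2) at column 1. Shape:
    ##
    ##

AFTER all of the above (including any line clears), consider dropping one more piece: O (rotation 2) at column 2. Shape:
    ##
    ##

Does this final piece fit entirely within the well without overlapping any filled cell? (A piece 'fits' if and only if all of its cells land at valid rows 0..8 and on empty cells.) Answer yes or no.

Drop 1: S rot0 at col 2 lands with bottom-row=0; cleared 0 line(s) (total 0); column heights now [0 0 1 2 2], max=2
Drop 2: Z rot2 at col 2 lands with bottom-row=2; cleared 0 line(s) (total 0); column heights now [0 0 4 4 3], max=4
Drop 3: T rot2 at col 0 lands with bottom-row=3; cleared 0 line(s) (total 0); column heights now [5 5 5 4 3], max=5
Drop 4: O rot2 at col 1 lands with bottom-row=5; cleared 0 line(s) (total 0); column heights now [5 7 7 4 3], max=7
Test piece O rot2 at col 2 (width 2): heights before test = [5 7 7 4 3]; fits = True

Answer: yes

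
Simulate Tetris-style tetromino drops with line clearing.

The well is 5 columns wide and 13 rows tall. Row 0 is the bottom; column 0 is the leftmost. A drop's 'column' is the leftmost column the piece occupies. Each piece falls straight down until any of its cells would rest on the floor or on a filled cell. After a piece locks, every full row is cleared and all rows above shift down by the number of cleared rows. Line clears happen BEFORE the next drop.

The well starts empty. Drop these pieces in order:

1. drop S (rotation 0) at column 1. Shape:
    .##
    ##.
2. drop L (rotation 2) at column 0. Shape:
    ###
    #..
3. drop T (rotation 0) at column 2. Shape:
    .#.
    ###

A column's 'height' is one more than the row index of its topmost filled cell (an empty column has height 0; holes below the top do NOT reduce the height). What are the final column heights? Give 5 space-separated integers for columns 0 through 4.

Drop 1: S rot0 at col 1 lands with bottom-row=0; cleared 0 line(s) (total 0); column heights now [0 1 2 2 0], max=2
Drop 2: L rot2 at col 0 lands with bottom-row=1; cleared 0 line(s) (total 0); column heights now [3 3 3 2 0], max=3
Drop 3: T rot0 at col 2 lands with bottom-row=3; cleared 0 line(s) (total 0); column heights now [3 3 4 5 4], max=5

Answer: 3 3 4 5 4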